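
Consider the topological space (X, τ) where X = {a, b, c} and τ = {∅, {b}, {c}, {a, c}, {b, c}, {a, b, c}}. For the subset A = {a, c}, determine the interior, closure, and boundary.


int(A) = {a, c}, cl(A) = {a, c}, ∂A = ∅.

Closed sets in (X, τ) are complements of opens:
  closed(X, τ) = {∅, {a}, {b}, {a, b}, {a, c}, {a, b, c}}.
int(A) = ⋃ {U ∈ τ : U ⊆ A}. Opens contained in A: ∅, {c}, {a, c}.
Taking the union of these: int(A) = {a, c}.
cl(A) = ⋂ {C closed : A ⊆ C}. Closed sets containing A: {a, c}, {a, b, c}.
Intersecting these: cl(A) = {a, c}.
∂A = cl(A) ∖ int(A) = {a, c} ∖ {a, c} = ∅.


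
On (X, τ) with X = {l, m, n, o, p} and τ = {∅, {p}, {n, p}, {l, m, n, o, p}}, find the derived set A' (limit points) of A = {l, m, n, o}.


A' = {l, m, o}

For each x ∈ X, list the open sets U ∈ τ with x ∈ U, then check whether U ∩ (A ∖ {x}) ≠ ∅ for every such U.
  x = l: opens ∋ x are {l, m, n, o, p}; each meets A ∖ {l}, so x IS a limit point.
  x = m: opens ∋ x are {l, m, n, o, p}; each meets A ∖ {m}, so x IS a limit point.
  x = n: open {n, p} ∋ x has {n, p} ∩ (A ∖ {n}) = ∅, so x is NOT a limit point.
  x = o: opens ∋ x are {l, m, n, o, p}; each meets A ∖ {o}, so x IS a limit point.
  x = p: open {p} ∋ x has {p} ∩ (A ∖ {p}) = ∅, so x is NOT a limit point.
Collecting: A' = {l, m, o}.


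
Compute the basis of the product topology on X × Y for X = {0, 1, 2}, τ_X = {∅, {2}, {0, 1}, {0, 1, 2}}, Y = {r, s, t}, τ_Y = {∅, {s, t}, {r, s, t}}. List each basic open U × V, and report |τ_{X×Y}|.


Basis B = {∅ × ∅, {2} × {s, t}, {2} × {r, s, t}, {0, 1} × {s, t}, {0, 1} × {r, s, t}, {0, 1, 2} × {s, t}, {0, 1, 2} × {r, s, t}}; |τ_{X×Y}| = 9.

Enumerate products U × V with U ∈ τ_X, V ∈ τ_Y (deduplicated):
  ∅ × ∅ = {} (∅)
  {2} × {s, t} = {(2,s), (2,t)}
  {2} × {r, s, t} = {(2,r), (2,s), (2,t)}
  {0, 1} × {s, t} = {(0,s), (0,t), (1,s), (1,t)}
  {0, 1} × {r, s, t} = {(0,r), (0,s), (0,t), (1,r), (1,s), (1,t)}
  {0, 1, 2} × {s, t} = {(0,s), (0,t), (1,s), (1,t), (2,s), (2,t)}
  {0, 1, 2} × {r, s, t} = {(0,r), (0,s), (0,t), (1,r), (1,s), (1,t), (2,r), (2,s), (2,t)}
These 7 distinct sets form the basis B.
Close under arbitrary unions to get τ_{X×Y}; counting gives |τ_{X×Y}| = 9.


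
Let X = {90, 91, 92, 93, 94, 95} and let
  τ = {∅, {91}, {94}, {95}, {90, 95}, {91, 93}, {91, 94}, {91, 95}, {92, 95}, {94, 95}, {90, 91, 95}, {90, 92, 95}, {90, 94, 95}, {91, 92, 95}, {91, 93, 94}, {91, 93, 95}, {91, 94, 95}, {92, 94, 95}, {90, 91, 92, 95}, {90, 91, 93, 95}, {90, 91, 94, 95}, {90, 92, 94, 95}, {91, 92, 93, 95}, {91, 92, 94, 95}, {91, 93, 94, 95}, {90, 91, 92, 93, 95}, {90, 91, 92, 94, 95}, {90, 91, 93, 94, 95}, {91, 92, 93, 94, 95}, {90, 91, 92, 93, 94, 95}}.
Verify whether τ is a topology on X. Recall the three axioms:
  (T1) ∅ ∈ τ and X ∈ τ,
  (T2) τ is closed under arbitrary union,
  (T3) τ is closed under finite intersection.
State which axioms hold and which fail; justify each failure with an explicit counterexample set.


τ IS a topology on X.

Axiom (T1): ∅ ∈ τ? Yes; X ∈ τ? Yes.
Axiom (T2/T3): check pairwise unions and intersections of members of τ.
All pairwise intersections and unions checked — each lies in τ. Therefore τ satisfies (T1), (T2), (T3): it IS a topology on X.


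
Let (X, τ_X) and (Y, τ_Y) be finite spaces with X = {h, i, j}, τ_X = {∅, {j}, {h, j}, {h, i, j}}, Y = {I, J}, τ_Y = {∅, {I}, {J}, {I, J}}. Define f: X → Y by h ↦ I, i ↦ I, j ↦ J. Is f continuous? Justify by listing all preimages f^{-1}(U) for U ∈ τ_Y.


f is NOT continuous.

Compute f^{-1}(U) for each U ∈ τ_Y:
  U = ∅: f^{-1}(U) = ∅ ∈ τ_X ✓.
  U = {I}: f^{-1}(U) = {h, i} ∉ τ_X ✗.
  U = {J}: f^{-1}(U) = {j} ∈ τ_X ✓.
  U = {I, J}: f^{-1}(U) = {h, i, j} ∈ τ_X ✓.
Found U = {I} with f^{-1}(U) = {h, i} not in τ_X. Therefore f is NOT continuous.


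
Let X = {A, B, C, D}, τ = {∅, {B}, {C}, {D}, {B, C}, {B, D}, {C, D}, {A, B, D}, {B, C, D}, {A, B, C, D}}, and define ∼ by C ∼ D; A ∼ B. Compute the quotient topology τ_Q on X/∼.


X/∼ = {[A=B], [C=D]}; |τ_Q| = 3.

Equivalence classes: [A=B], [C=D].
Quotient map π: X → X/∼ sends A ↦ [A=B], B ↦ [A=B], C ↦ [C=D], D ↦ [C=D].
For each subset V ⊆ X/∼, compute π^{-1}(V) ⊆ X and check whether π^{-1}(V) ∈ τ. V is open in τ_Q iff π^{-1}(V) ∈ τ.
  V = {}: π^{-1}(V) = ∅ ∈ τ ✓.
  V = {[A=B]}: π^{-1}(V) = {A, B} ∉ τ ✗.
  V = {[C=D]}: π^{-1}(V) = {C, D} ∈ τ ✓.
  V = {[A=B], [C=D]}: π^{-1}(V) = {A, B, C, D} ∈ τ ✓.
Open sets in the quotient: τ_Q = {{}, {[C=D]}, {[A=B], [C=D]}} (3 elements).


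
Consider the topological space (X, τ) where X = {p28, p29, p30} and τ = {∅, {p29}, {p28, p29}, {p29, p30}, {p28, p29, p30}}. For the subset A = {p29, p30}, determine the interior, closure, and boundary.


int(A) = {p29, p30}, cl(A) = {p28, p29, p30}, ∂A = {p28}.

Closed sets in (X, τ) are complements of opens:
  closed(X, τ) = {∅, {p28}, {p30}, {p28, p30}, {p28, p29, p30}}.
int(A) = ⋃ {U ∈ τ : U ⊆ A}. Opens contained in A: ∅, {p29}, {p29, p30}.
Taking the union of these: int(A) = {p29, p30}.
cl(A) = ⋂ {C closed : A ⊆ C}. Closed sets containing A: {p28, p29, p30}.
Intersecting these: cl(A) = {p28, p29, p30}.
∂A = cl(A) ∖ int(A) = {p28, p29, p30} ∖ {p29, p30} = {p28}.


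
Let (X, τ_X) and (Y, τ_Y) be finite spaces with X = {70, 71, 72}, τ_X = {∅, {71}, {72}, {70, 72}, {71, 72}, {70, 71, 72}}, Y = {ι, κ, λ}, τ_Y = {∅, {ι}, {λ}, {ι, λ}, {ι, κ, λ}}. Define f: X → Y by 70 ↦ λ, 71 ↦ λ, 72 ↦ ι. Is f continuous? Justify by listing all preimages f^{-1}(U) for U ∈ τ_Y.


f is NOT continuous.

Compute f^{-1}(U) for each U ∈ τ_Y:
  U = ∅: f^{-1}(U) = ∅ ∈ τ_X ✓.
  U = {ι}: f^{-1}(U) = {72} ∈ τ_X ✓.
  U = {λ}: f^{-1}(U) = {70, 71} ∉ τ_X ✗.
  U = {ι, λ}: f^{-1}(U) = {70, 71, 72} ∈ τ_X ✓.
  U = {ι, κ, λ}: f^{-1}(U) = {70, 71, 72} ∈ τ_X ✓.
Found U = {λ} with f^{-1}(U) = {70, 71} not in τ_X. Therefore f is NOT continuous.


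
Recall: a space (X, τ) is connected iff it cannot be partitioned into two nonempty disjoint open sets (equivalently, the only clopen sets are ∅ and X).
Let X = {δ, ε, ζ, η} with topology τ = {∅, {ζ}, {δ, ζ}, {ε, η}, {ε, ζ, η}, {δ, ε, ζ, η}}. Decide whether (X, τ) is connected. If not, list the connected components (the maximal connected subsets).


(X, τ) is disconnected; components = [{δ, ζ}, {ε, η}].

Find clopen sets (U ∈ τ with X ∖ U ∈ τ):
  U = ∅, X ∖ U = {δ, ε, ζ, η} — both open, so U is clopen.
  U = {δ, ζ}, X ∖ U = {ε, η} — both open, so U is clopen.
  U = {ε, η}, X ∖ U = {δ, ζ} — both open, so U is clopen.
  U = {δ, ε, ζ, η}, X ∖ U = ∅ — both open, so U is clopen.
Nontrivial clopen(s) exist: e.g. {δ, ζ}. So (X, τ) is disconnected.
Compute connected components by grouping points that agree on all clopens:
  component: {δ, ζ}
  component: {ε, η}


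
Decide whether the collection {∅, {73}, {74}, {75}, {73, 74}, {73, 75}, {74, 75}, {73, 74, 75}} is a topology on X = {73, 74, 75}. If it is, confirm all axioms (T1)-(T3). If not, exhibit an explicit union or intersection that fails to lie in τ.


τ IS a topology on X.

Axiom (T1): ∅ ∈ τ? Yes; X ∈ τ? Yes.
Axiom (T2/T3): check pairwise unions and intersections of members of τ.
All pairwise intersections and unions checked — each lies in τ. Therefore τ satisfies (T1), (T2), (T3): it IS a topology on X.


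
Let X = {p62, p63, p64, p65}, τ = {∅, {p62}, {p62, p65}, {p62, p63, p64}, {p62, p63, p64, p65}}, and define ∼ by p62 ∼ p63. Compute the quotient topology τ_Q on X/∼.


X/∼ = {[p62=p63], [p64], [p65]}; |τ_Q| = 3.

Equivalence classes: [p62=p63], [p64], [p65].
Quotient map π: X → X/∼ sends p62 ↦ [p62=p63], p63 ↦ [p62=p63], p64 ↦ [p64], p65 ↦ [p65].
For each subset V ⊆ X/∼, compute π^{-1}(V) ⊆ X and check whether π^{-1}(V) ∈ τ. V is open in τ_Q iff π^{-1}(V) ∈ τ.
  V = {}: π^{-1}(V) = ∅ ∈ τ ✓.
  V = {[p62=p63]}: π^{-1}(V) = {p62, p63} ∉ τ ✗.
  V = {[p64]}: π^{-1}(V) = {p64} ∉ τ ✗.
  V = {[p62=p63], [p64]}: π^{-1}(V) = {p62, p63, p64} ∈ τ ✓.
  V = {[p65]}: π^{-1}(V) = {p65} ∉ τ ✗.
  V = {[p62=p63], [p65]}: π^{-1}(V) = {p62, p63, p65} ∉ τ ✗.
  V = {[p64], [p65]}: π^{-1}(V) = {p64, p65} ∉ τ ✗.
  V = {[p62=p63], [p64], [p65]}: π^{-1}(V) = {p62, p63, p64, p65} ∈ τ ✓.
Open sets in the quotient: τ_Q = {{}, {[p62=p63], [p64]}, {[p62=p63], [p64], [p65]}} (3 elements).


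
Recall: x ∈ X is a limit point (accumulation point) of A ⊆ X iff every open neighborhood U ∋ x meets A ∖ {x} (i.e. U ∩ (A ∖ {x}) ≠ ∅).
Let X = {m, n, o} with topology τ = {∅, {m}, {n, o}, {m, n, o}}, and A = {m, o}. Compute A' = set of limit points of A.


A' = {n}

For each x ∈ X, list the open sets U ∈ τ with x ∈ U, then check whether U ∩ (A ∖ {x}) ≠ ∅ for every such U.
  x = m: open {m} ∋ x has {m} ∩ (A ∖ {m}) = ∅, so x is NOT a limit point.
  x = n: opens ∋ x are {n, o}, {m, n, o}; each meets A ∖ {n}, so x IS a limit point.
  x = o: open {n, o} ∋ x has {n, o} ∩ (A ∖ {o}) = ∅, so x is NOT a limit point.
Collecting: A' = {n}.


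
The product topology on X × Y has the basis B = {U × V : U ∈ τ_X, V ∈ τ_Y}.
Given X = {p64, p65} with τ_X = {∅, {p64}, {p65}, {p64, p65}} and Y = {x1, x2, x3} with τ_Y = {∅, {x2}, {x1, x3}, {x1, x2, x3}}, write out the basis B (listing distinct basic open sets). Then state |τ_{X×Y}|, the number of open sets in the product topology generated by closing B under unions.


Basis B = {∅ × ∅, {p64} × {x2}, {p65} × {x2}, {p64} × {x1, x3}, {p64, p65} × {x2}, {p65} × {x1, x3}, {p64} × {x1, x2, x3}, {p65} × {x1, x2, x3}, {p64, p65} × {x1, x3}, {p64, p65} × {x1, x2, x3}}; |τ_{X×Y}| = 16.

Enumerate products U × V with U ∈ τ_X, V ∈ τ_Y (deduplicated):
  ∅ × ∅ = {} (∅)
  {p64} × {x2} = {(p64,x2)}
  {p65} × {x2} = {(p65,x2)}
  {p64} × {x1, x3} = {(p64,x1), (p64,x3)}
  {p64, p65} × {x2} = {(p64,x2), (p65,x2)}
  {p65} × {x1, x3} = {(p65,x1), (p65,x3)}
  {p64} × {x1, x2, x3} = {(p64,x1), (p64,x2), (p64,x3)}
  {p65} × {x1, x2, x3} = {(p65,x1), (p65,x2), (p65,x3)}
  {p64, p65} × {x1, x3} = {(p64,x1), (p64,x3), (p65,x1), (p65,x3)}
  {p64, p65} × {x1, x2, x3} = {(p64,x1), (p64,x2), (p64,x3), (p65,x1), (p65,x2), (p65,x3)}
These 10 distinct sets form the basis B.
Close under arbitrary unions to get τ_{X×Y}; counting gives |τ_{X×Y}| = 16.


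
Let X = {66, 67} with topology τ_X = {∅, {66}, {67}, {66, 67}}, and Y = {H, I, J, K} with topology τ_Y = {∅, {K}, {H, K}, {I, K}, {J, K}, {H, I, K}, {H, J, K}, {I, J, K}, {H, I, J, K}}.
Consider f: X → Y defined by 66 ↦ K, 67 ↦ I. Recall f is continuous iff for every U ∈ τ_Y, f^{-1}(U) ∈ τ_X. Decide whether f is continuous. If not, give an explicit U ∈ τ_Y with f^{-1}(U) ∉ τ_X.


f IS continuous.

Compute f^{-1}(U) for each U ∈ τ_Y:
  U = ∅: f^{-1}(U) = ∅ ∈ τ_X ✓.
  U = {K}: f^{-1}(U) = {66} ∈ τ_X ✓.
  U = {H, K}: f^{-1}(U) = {66} ∈ τ_X ✓.
  U = {I, K}: f^{-1}(U) = {66, 67} ∈ τ_X ✓.
  U = {J, K}: f^{-1}(U) = {66} ∈ τ_X ✓.
  U = {H, I, K}: f^{-1}(U) = {66, 67} ∈ τ_X ✓.
  U = {H, J, K}: f^{-1}(U) = {66} ∈ τ_X ✓.
  U = {I, J, K}: f^{-1}(U) = {66, 67} ∈ τ_X ✓.
  U = {H, I, J, K}: f^{-1}(U) = {66, 67} ∈ τ_X ✓.
Every preimage lies in τ_X, so f IS continuous.


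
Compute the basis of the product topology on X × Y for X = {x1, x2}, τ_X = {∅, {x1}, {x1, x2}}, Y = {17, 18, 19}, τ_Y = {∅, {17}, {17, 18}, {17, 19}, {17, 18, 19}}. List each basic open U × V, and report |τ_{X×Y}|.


Basis B = {∅ × ∅, {x1} × {17}, {x1} × {17, 18}, {x1} × {17, 19}, {x1, x2} × {17}, {x1} × {17, 18, 19}, {x1, x2} × {17, 18}, {x1, x2} × {17, 19}, {x1, x2} × {17, 18, 19}}; |τ_{X×Y}| = 14.

Enumerate products U × V with U ∈ τ_X, V ∈ τ_Y (deduplicated):
  ∅ × ∅ = {} (∅)
  {x1} × {17} = {(x1,17)}
  {x1} × {17, 18} = {(x1,17), (x1,18)}
  {x1} × {17, 19} = {(x1,17), (x1,19)}
  {x1, x2} × {17} = {(x1,17), (x2,17)}
  {x1} × {17, 18, 19} = {(x1,17), (x1,18), (x1,19)}
  {x1, x2} × {17, 18} = {(x1,17), (x1,18), (x2,17), (x2,18)}
  {x1, x2} × {17, 19} = {(x1,17), (x1,19), (x2,17), (x2,19)}
  {x1, x2} × {17, 18, 19} = {(x1,17), (x1,18), (x1,19), (x2,17), (x2,18), (x2,19)}
These 9 distinct sets form the basis B.
Close under arbitrary unions to get τ_{X×Y}; counting gives |τ_{X×Y}| = 14.


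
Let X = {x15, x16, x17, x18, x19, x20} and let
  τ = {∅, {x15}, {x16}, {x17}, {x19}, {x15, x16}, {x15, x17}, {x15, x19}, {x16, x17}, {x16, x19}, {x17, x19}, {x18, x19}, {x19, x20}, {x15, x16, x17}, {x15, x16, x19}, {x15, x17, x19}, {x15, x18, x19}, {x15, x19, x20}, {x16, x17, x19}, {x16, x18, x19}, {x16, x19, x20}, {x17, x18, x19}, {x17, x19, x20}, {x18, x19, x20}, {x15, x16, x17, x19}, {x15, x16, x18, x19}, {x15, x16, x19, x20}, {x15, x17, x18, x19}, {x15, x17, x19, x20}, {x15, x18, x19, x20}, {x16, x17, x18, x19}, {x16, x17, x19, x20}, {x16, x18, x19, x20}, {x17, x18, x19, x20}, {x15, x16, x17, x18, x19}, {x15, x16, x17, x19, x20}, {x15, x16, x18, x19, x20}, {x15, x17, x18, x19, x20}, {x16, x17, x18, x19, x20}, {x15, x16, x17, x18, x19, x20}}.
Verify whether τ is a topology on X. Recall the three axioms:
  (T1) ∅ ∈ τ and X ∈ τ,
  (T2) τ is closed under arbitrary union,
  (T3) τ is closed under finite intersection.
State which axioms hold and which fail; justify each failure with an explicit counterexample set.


τ IS a topology on X.

Axiom (T1): ∅ ∈ τ? Yes; X ∈ τ? Yes.
Axiom (T2/T3): check pairwise unions and intersections of members of τ.
All pairwise intersections and unions checked — each lies in τ. Therefore τ satisfies (T1), (T2), (T3): it IS a topology on X.


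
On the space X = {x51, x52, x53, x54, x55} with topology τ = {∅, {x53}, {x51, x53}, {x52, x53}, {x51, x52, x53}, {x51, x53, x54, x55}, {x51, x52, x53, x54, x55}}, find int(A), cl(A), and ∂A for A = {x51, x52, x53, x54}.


int(A) = {x51, x52, x53}, cl(A) = {x51, x52, x53, x54, x55}, ∂A = {x54, x55}.

Closed sets in (X, τ) are complements of opens:
  closed(X, τ) = {∅, {x52}, {x54, x55}, {x51, x54, x55}, {x52, x54, x55}, {x51, x52, x54, x55}, {x51, x52, x53, x54, x55}}.
int(A) = ⋃ {U ∈ τ : U ⊆ A}. Opens contained in A: ∅, {x53}, {x51, x53}, {x52, x53}, {x51, x52, x53}.
Taking the union of these: int(A) = {x51, x52, x53}.
cl(A) = ⋂ {C closed : A ⊆ C}. Closed sets containing A: {x51, x52, x53, x54, x55}.
Intersecting these: cl(A) = {x51, x52, x53, x54, x55}.
∂A = cl(A) ∖ int(A) = {x51, x52, x53, x54, x55} ∖ {x51, x52, x53} = {x54, x55}.


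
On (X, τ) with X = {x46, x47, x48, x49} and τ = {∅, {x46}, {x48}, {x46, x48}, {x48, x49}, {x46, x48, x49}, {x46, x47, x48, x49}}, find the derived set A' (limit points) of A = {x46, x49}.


A' = {x47}

For each x ∈ X, list the open sets U ∈ τ with x ∈ U, then check whether U ∩ (A ∖ {x}) ≠ ∅ for every such U.
  x = x46: open {x46} ∋ x has {x46} ∩ (A ∖ {x46}) = ∅, so x is NOT a limit point.
  x = x47: opens ∋ x are {x46, x47, x48, x49}; each meets A ∖ {x47}, so x IS a limit point.
  x = x48: open {x48} ∋ x has {x48} ∩ (A ∖ {x48}) = ∅, so x is NOT a limit point.
  x = x49: open {x48, x49} ∋ x has {x48, x49} ∩ (A ∖ {x49}) = ∅, so x is NOT a limit point.
Collecting: A' = {x47}.


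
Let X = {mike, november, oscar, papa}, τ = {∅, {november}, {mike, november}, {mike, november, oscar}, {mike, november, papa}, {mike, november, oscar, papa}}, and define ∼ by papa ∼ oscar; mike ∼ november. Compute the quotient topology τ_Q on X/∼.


X/∼ = {[mike=november], [oscar=papa]}; |τ_Q| = 3.

Equivalence classes: [mike=november], [oscar=papa].
Quotient map π: X → X/∼ sends mike ↦ [mike=november], november ↦ [mike=november], oscar ↦ [oscar=papa], papa ↦ [oscar=papa].
For each subset V ⊆ X/∼, compute π^{-1}(V) ⊆ X and check whether π^{-1}(V) ∈ τ. V is open in τ_Q iff π^{-1}(V) ∈ τ.
  V = {}: π^{-1}(V) = ∅ ∈ τ ✓.
  V = {[mike=november]}: π^{-1}(V) = {mike, november} ∈ τ ✓.
  V = {[oscar=papa]}: π^{-1}(V) = {oscar, papa} ∉ τ ✗.
  V = {[mike=november], [oscar=papa]}: π^{-1}(V) = {mike, november, oscar, papa} ∈ τ ✓.
Open sets in the quotient: τ_Q = {{}, {[mike=november]}, {[mike=november], [oscar=papa]}} (3 elements).


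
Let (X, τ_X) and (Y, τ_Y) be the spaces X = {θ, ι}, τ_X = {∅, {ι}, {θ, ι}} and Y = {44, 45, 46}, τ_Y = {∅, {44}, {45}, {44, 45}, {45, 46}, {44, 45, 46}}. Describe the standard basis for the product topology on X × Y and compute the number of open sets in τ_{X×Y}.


Basis B = {∅ × ∅, {ι} × {44}, {ι} × {45}, {θ, ι} × {44}, {θ, ι} × {45}, {ι} × {44, 45}, {ι} × {45, 46}, {ι} × {44, 45, 46}, {θ, ι} × {44, 45}, {θ, ι} × {45, 46}, {θ, ι} × {44, 45, 46}}; |τ_{X×Y}| = 18.

Enumerate products U × V with U ∈ τ_X, V ∈ τ_Y (deduplicated):
  ∅ × ∅ = {} (∅)
  {ι} × {44} = {(ι,44)}
  {ι} × {45} = {(ι,45)}
  {θ, ι} × {44} = {(θ,44), (ι,44)}
  {θ, ι} × {45} = {(θ,45), (ι,45)}
  {ι} × {44, 45} = {(ι,44), (ι,45)}
  {ι} × {45, 46} = {(ι,45), (ι,46)}
  {ι} × {44, 45, 46} = {(ι,44), (ι,45), (ι,46)}
  {θ, ι} × {44, 45} = {(θ,44), (θ,45), (ι,44), (ι,45)}
  {θ, ι} × {45, 46} = {(θ,45), (θ,46), (ι,45), (ι,46)}
  {θ, ι} × {44, 45, 46} = {(θ,44), (θ,45), (θ,46), (ι,44), (ι,45), (ι,46)}
These 11 distinct sets form the basis B.
Close under arbitrary unions to get τ_{X×Y}; counting gives |τ_{X×Y}| = 18.


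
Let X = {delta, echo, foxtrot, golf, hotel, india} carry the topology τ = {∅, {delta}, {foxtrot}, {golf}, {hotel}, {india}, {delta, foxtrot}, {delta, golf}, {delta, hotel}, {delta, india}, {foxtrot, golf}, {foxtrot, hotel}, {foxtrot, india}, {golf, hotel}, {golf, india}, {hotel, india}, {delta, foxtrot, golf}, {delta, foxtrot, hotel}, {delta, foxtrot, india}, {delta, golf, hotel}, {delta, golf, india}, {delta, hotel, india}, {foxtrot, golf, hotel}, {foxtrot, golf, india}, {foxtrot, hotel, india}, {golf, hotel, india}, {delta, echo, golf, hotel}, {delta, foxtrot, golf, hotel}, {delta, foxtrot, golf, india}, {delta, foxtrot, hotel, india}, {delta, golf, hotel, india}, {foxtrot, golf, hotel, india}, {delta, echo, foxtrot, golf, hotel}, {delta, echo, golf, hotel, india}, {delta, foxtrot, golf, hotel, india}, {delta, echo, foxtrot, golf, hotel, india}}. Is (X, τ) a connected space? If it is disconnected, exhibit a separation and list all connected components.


(X, τ) is disconnected; components = [{foxtrot}, {india}, {delta, echo, golf, hotel}].

Find clopen sets (U ∈ τ with X ∖ U ∈ τ):
  U = ∅, X ∖ U = {delta, echo, foxtrot, golf, hotel, india} — both open, so U is clopen.
  U = {foxtrot}, X ∖ U = {delta, echo, golf, hotel, india} — both open, so U is clopen.
  U = {india}, X ∖ U = {delta, echo, foxtrot, golf, hotel} — both open, so U is clopen.
  U = {foxtrot, india}, X ∖ U = {delta, echo, golf, hotel} — both open, so U is clopen.
  U = {delta, echo, golf, hotel}, X ∖ U = {foxtrot, india} — both open, so U is clopen.
  U = {delta, echo, foxtrot, golf, hotel}, X ∖ U = {india} — both open, so U is clopen.
  U = {delta, echo, golf, hotel, india}, X ∖ U = {foxtrot} — both open, so U is clopen.
  U = {delta, echo, foxtrot, golf, hotel, india}, X ∖ U = ∅ — both open, so U is clopen.
Nontrivial clopen(s) exist: e.g. {foxtrot, india}. So (X, τ) is disconnected.
Compute connected components by grouping points that agree on all clopens:
  component: {foxtrot}
  component: {india}
  component: {delta, echo, golf, hotel}


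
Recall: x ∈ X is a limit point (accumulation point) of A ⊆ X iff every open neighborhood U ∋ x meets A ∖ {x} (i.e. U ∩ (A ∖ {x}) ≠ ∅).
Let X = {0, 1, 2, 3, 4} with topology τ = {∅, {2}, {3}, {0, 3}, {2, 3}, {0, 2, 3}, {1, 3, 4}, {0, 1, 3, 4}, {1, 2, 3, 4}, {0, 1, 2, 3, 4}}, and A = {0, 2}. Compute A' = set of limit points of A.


A' = ∅

For each x ∈ X, list the open sets U ∈ τ with x ∈ U, then check whether U ∩ (A ∖ {x}) ≠ ∅ for every such U.
  x = 0: open {0, 3} ∋ x has {0, 3} ∩ (A ∖ {0}) = ∅, so x is NOT a limit point.
  x = 1: open {1, 3, 4} ∋ x has {1, 3, 4} ∩ (A ∖ {1}) = ∅, so x is NOT a limit point.
  x = 2: open {2} ∋ x has {2} ∩ (A ∖ {2}) = ∅, so x is NOT a limit point.
  x = 3: open {3} ∋ x has {3} ∩ (A ∖ {3}) = ∅, so x is NOT a limit point.
  x = 4: open {1, 3, 4} ∋ x has {1, 3, 4} ∩ (A ∖ {4}) = ∅, so x is NOT a limit point.
Collecting: A' = ∅.


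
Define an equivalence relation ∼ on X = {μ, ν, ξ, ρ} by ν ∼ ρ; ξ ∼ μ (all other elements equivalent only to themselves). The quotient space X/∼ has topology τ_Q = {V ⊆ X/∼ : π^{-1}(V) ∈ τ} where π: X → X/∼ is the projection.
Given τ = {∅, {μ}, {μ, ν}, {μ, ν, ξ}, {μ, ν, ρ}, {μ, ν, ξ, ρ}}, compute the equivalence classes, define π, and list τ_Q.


X/∼ = {[μ=ξ], [ν=ρ]}; |τ_Q| = 2.

Equivalence classes: [μ=ξ], [ν=ρ].
Quotient map π: X → X/∼ sends μ ↦ [μ=ξ], ν ↦ [ν=ρ], ξ ↦ [μ=ξ], ρ ↦ [ν=ρ].
For each subset V ⊆ X/∼, compute π^{-1}(V) ⊆ X and check whether π^{-1}(V) ∈ τ. V is open in τ_Q iff π^{-1}(V) ∈ τ.
  V = {}: π^{-1}(V) = ∅ ∈ τ ✓.
  V = {[μ=ξ]}: π^{-1}(V) = {μ, ξ} ∉ τ ✗.
  V = {[ν=ρ]}: π^{-1}(V) = {ν, ρ} ∉ τ ✗.
  V = {[μ=ξ], [ν=ρ]}: π^{-1}(V) = {μ, ν, ξ, ρ} ∈ τ ✓.
Open sets in the quotient: τ_Q = {{}, {[μ=ξ], [ν=ρ]}} (2 elements).


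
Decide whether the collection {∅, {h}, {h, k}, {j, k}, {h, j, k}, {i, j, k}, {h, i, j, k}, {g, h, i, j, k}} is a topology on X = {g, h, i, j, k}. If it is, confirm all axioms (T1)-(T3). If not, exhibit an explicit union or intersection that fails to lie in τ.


τ is NOT a topology on X.

Axiom (T1): ∅ ∈ τ? Yes; X ∈ τ? Yes.
Axiom (T2/T3): check pairwise unions and intersections of members of τ.
Counterexample for (T3): {h, k} ∩ {j, k} = {k} ∉ τ. Therefore τ is NOT a topology.


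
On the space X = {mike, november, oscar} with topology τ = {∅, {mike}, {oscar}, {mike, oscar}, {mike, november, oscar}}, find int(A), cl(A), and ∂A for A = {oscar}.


int(A) = {oscar}, cl(A) = {november, oscar}, ∂A = {november}.

Closed sets in (X, τ) are complements of opens:
  closed(X, τ) = {∅, {november}, {mike, november}, {november, oscar}, {mike, november, oscar}}.
int(A) = ⋃ {U ∈ τ : U ⊆ A}. Opens contained in A: ∅, {oscar}.
Taking the union of these: int(A) = {oscar}.
cl(A) = ⋂ {C closed : A ⊆ C}. Closed sets containing A: {november, oscar}, {mike, november, oscar}.
Intersecting these: cl(A) = {november, oscar}.
∂A = cl(A) ∖ int(A) = {november, oscar} ∖ {oscar} = {november}.


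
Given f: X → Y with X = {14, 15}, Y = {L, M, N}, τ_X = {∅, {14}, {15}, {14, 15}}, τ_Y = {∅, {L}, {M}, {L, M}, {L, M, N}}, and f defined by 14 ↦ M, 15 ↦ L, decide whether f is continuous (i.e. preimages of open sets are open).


f IS continuous.

Compute f^{-1}(U) for each U ∈ τ_Y:
  U = ∅: f^{-1}(U) = ∅ ∈ τ_X ✓.
  U = {L}: f^{-1}(U) = {15} ∈ τ_X ✓.
  U = {M}: f^{-1}(U) = {14} ∈ τ_X ✓.
  U = {L, M}: f^{-1}(U) = {14, 15} ∈ τ_X ✓.
  U = {L, M, N}: f^{-1}(U) = {14, 15} ∈ τ_X ✓.
Every preimage lies in τ_X, so f IS continuous.


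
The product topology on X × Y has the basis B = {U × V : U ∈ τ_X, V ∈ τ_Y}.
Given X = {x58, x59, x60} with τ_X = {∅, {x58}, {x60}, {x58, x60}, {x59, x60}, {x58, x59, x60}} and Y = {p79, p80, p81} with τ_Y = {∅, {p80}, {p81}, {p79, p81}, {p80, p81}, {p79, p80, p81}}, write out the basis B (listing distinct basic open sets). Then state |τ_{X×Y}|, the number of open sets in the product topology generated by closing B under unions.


Basis B = {∅ × ∅, {x58} × {p80}, {x58} × {p81}, {x60} × {p80}, {x60} × {p81}, {x58} × {p79, p81}, {x58} × {p80, p81}, {x58, x60} × {p80}, {x58, x60} × {p81}, {x59, x60} × {p80}, {x59, x60} × {p81}, {x60} × {p79, p81}, {x60} × {p80, p81}, {x58} × {p79, p80, p81}, {x58, x59, x60} × {p80}, {x58, x59, x60} × {p81}, {x60} × {p79, p80, p81}, {x58, x60} × {p79, p81}, {x58, x60} × {p80, p81}, {x59, x60} × {p79, p81}, {x59, x60} × {p80, p81}, {x58, x60} × {p79, p80, p81}, {x58, x59, x60} × {p79, p81}, {x58, x59, x60} × {p80, p81}, {x59, x60} × {p79, p80, p81}, {x58, x59, x60} × {p79, p80, p81}}; |τ_{X×Y}| = 108.

Enumerate products U × V with U ∈ τ_X, V ∈ τ_Y (deduplicated):
  ∅ × ∅ = {} (∅)
  {x58} × {p80} = {(x58,p80)}
  {x58} × {p81} = {(x58,p81)}
  {x60} × {p80} = {(x60,p80)}
  {x60} × {p81} = {(x60,p81)}
  {x58} × {p79, p81} = {(x58,p79), (x58,p81)}
  {x58} × {p80, p81} = {(x58,p80), (x58,p81)}
  {x58, x60} × {p80} = {(x58,p80), (x60,p80)}
  {x58, x60} × {p81} = {(x58,p81), (x60,p81)}
  {x59, x60} × {p80} = {(x59,p80), (x60,p80)}
  {x59, x60} × {p81} = {(x59,p81), (x60,p81)}
  {x60} × {p79, p81} = {(x60,p79), (x60,p81)}
  {x60} × {p80, p81} = {(x60,p80), (x60,p81)}
  {x58} × {p79, p80, p81} = {(x58,p79), (x58,p80), (x58,p81)}
  {x58, x59, x60} × {p80} = {(x58,p80), (x59,p80), (x60,p80)}
  {x58, x59, x60} × {p81} = {(x58,p81), (x59,p81), (x60,p81)}
  {x60} × {p79, p80, p81} = {(x60,p79), (x60,p80), (x60,p81)}
  {x58, x60} × {p79, p81} = {(x58,p79), (x58,p81), (x60,p79), (x60,p81)}
  {x58, x60} × {p80, p81} = {(x58,p80), (x58,p81), (x60,p80), (x60,p81)}
  {x59, x60} × {p79, p81} = {(x59,p79), (x59,p81), (x60,p79), (x60,p81)}
  {x59, x60} × {p80, p81} = {(x59,p80), (x59,p81), (x60,p80), (x60,p81)}
  {x58, x60} × {p79, p80, p81} = {(x58,p79), (x58,p80), (x58,p81), (x60,p79), (x60,p80), (x60,p81)}
  {x58, x59, x60} × {p79, p81} = {(x58,p79), (x58,p81), (x59,p79), (x59,p81), (x60,p79), (x60,p81)}
  {x58, x59, x60} × {p80, p81} = {(x58,p80), (x58,p81), (x59,p80), (x59,p81), (x60,p80), (x60,p81)}
  {x59, x60} × {p79, p80, p81} = {(x59,p79), (x59,p80), (x59,p81), (x60,p79), (x60,p80), (x60,p81)}
  {x58, x59, x60} × {p79, p80, p81} = {(x58,p79), (x58,p80), (x58,p81), (x59,p79), (x59,p80), (x59,p81), (x60,p79), (x60,p80), (x60,p81)}
These 26 distinct sets form the basis B.
Close under arbitrary unions to get τ_{X×Y}; counting gives |τ_{X×Y}| = 108.


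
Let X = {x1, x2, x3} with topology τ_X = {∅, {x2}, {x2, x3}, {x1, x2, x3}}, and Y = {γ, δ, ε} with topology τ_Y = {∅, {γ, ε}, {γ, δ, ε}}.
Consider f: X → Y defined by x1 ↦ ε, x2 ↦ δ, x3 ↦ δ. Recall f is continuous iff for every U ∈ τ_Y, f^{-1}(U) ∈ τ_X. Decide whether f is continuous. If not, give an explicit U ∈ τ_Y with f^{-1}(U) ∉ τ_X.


f is NOT continuous.

Compute f^{-1}(U) for each U ∈ τ_Y:
  U = ∅: f^{-1}(U) = ∅ ∈ τ_X ✓.
  U = {γ, ε}: f^{-1}(U) = {x1} ∉ τ_X ✗.
  U = {γ, δ, ε}: f^{-1}(U) = {x1, x2, x3} ∈ τ_X ✓.
Found U = {γ, ε} with f^{-1}(U) = {x1} not in τ_X. Therefore f is NOT continuous.


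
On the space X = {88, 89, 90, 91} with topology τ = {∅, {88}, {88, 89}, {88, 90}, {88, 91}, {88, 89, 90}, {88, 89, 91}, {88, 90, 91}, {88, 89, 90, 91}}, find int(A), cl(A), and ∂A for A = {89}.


int(A) = ∅, cl(A) = {89}, ∂A = {89}.

Closed sets in (X, τ) are complements of opens:
  closed(X, τ) = {∅, {89}, {90}, {91}, {89, 90}, {89, 91}, {90, 91}, {89, 90, 91}, {88, 89, 90, 91}}.
int(A) = ⋃ {U ∈ τ : U ⊆ A}. Opens contained in A: ∅.
Taking the union of these: int(A) = ∅.
cl(A) = ⋂ {C closed : A ⊆ C}. Closed sets containing A: {89}, {89, 90}, {89, 91}, {89, 90, 91}, {88, 89, 90, 91}.
Intersecting these: cl(A) = {89}.
∂A = cl(A) ∖ int(A) = {89} ∖ ∅ = {89}.


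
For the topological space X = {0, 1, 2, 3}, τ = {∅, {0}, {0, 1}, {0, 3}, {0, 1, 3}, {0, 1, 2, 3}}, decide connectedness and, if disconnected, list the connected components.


(X, τ) is connected.

Find clopen sets (U ∈ τ with X ∖ U ∈ τ):
  U = ∅, X ∖ U = {0, 1, 2, 3} — both open, so U is clopen.
  U = {0, 1, 2, 3}, X ∖ U = ∅ — both open, so U is clopen.
Only trivial clopens (∅ and X) exist, so (X, τ) is connected.
Compute connected components by grouping points that agree on all clopens:
  component: {0, 1, 2, 3}


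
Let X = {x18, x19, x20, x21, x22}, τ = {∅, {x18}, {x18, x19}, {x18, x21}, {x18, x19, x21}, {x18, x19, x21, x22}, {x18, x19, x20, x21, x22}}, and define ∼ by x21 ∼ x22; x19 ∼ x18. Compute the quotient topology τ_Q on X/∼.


X/∼ = {[x18=x19], [x20], [x21=x22]}; |τ_Q| = 4.

Equivalence classes: [x18=x19], [x20], [x21=x22].
Quotient map π: X → X/∼ sends x18 ↦ [x18=x19], x19 ↦ [x18=x19], x20 ↦ [x20], x21 ↦ [x21=x22], x22 ↦ [x21=x22].
For each subset V ⊆ X/∼, compute π^{-1}(V) ⊆ X and check whether π^{-1}(V) ∈ τ. V is open in τ_Q iff π^{-1}(V) ∈ τ.
  V = {}: π^{-1}(V) = ∅ ∈ τ ✓.
  V = {[x18=x19]}: π^{-1}(V) = {x18, x19} ∈ τ ✓.
  V = {[x20]}: π^{-1}(V) = {x20} ∉ τ ✗.
  V = {[x18=x19], [x20]}: π^{-1}(V) = {x18, x19, x20} ∉ τ ✗.
  V = {[x21=x22]}: π^{-1}(V) = {x21, x22} ∉ τ ✗.
  V = {[x18=x19], [x21=x22]}: π^{-1}(V) = {x18, x19, x21, x22} ∈ τ ✓.
  V = {[x20], [x21=x22]}: π^{-1}(V) = {x20, x21, x22} ∉ τ ✗.
  V = {[x18=x19], [x20], [x21=x22]}: π^{-1}(V) = {x18, x19, x20, x21, x22} ∈ τ ✓.
Open sets in the quotient: τ_Q = {{}, {[x18=x19]}, {[x18=x19], [x21=x22]}, {[x18=x19], [x20], [x21=x22]}} (4 elements).


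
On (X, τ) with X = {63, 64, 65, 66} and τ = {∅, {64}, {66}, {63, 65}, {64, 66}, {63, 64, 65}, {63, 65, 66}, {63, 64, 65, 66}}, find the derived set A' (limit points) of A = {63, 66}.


A' = {65}

For each x ∈ X, list the open sets U ∈ τ with x ∈ U, then check whether U ∩ (A ∖ {x}) ≠ ∅ for every such U.
  x = 63: open {63, 65} ∋ x has {63, 65} ∩ (A ∖ {63}) = ∅, so x is NOT a limit point.
  x = 64: open {64} ∋ x has {64} ∩ (A ∖ {64}) = ∅, so x is NOT a limit point.
  x = 65: opens ∋ x are {63, 65}, {63, 64, 65}, {63, 65, 66}, {63, 64, 65, 66}; each meets A ∖ {65}, so x IS a limit point.
  x = 66: open {66} ∋ x has {66} ∩ (A ∖ {66}) = ∅, so x is NOT a limit point.
Collecting: A' = {65}.


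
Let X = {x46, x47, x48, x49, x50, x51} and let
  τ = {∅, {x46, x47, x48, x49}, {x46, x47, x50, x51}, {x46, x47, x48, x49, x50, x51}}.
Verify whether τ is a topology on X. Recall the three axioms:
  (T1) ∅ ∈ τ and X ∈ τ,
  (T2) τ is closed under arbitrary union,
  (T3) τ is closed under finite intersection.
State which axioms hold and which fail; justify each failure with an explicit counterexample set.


τ is NOT a topology on X.

Axiom (T1): ∅ ∈ τ? Yes; X ∈ τ? Yes.
Axiom (T2/T3): check pairwise unions and intersections of members of τ.
Counterexample for (T3): {x46, x47, x48, x49} ∩ {x46, x47, x50, x51} = {x46, x47} ∉ τ. Therefore τ is NOT a topology.


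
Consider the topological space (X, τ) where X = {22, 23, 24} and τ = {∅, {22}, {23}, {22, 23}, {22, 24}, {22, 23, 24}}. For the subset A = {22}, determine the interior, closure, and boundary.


int(A) = {22}, cl(A) = {22, 24}, ∂A = {24}.

Closed sets in (X, τ) are complements of opens:
  closed(X, τ) = {∅, {23}, {24}, {22, 24}, {23, 24}, {22, 23, 24}}.
int(A) = ⋃ {U ∈ τ : U ⊆ A}. Opens contained in A: ∅, {22}.
Taking the union of these: int(A) = {22}.
cl(A) = ⋂ {C closed : A ⊆ C}. Closed sets containing A: {22, 24}, {22, 23, 24}.
Intersecting these: cl(A) = {22, 24}.
∂A = cl(A) ∖ int(A) = {22, 24} ∖ {22} = {24}.


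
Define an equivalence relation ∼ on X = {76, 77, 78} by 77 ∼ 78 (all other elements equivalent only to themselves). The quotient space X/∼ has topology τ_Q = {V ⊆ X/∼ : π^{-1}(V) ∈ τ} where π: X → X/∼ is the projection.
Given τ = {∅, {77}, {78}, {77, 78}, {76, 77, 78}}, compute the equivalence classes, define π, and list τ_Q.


X/∼ = {[76], [77=78]}; |τ_Q| = 3.

Equivalence classes: [76], [77=78].
Quotient map π: X → X/∼ sends 76 ↦ [76], 77 ↦ [77=78], 78 ↦ [77=78].
For each subset V ⊆ X/∼, compute π^{-1}(V) ⊆ X and check whether π^{-1}(V) ∈ τ. V is open in τ_Q iff π^{-1}(V) ∈ τ.
  V = {}: π^{-1}(V) = ∅ ∈ τ ✓.
  V = {[76]}: π^{-1}(V) = {76} ∉ τ ✗.
  V = {[77=78]}: π^{-1}(V) = {77, 78} ∈ τ ✓.
  V = {[76], [77=78]}: π^{-1}(V) = {76, 77, 78} ∈ τ ✓.
Open sets in the quotient: τ_Q = {{}, {[77=78]}, {[76], [77=78]}} (3 elements).


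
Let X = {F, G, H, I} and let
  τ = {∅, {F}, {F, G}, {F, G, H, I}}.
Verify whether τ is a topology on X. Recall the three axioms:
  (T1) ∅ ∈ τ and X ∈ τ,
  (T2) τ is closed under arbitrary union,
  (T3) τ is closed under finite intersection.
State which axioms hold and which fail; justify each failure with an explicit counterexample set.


τ IS a topology on X.

Axiom (T1): ∅ ∈ τ? Yes; X ∈ τ? Yes.
Axiom (T2/T3): check pairwise unions and intersections of members of τ.
All pairwise intersections and unions checked — each lies in τ. Therefore τ satisfies (T1), (T2), (T3): it IS a topology on X.


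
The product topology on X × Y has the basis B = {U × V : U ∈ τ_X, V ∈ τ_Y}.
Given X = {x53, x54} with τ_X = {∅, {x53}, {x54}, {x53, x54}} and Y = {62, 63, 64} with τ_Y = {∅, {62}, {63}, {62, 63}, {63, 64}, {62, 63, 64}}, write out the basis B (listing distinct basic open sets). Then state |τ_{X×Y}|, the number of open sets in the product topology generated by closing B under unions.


Basis B = {∅ × ∅, {x53} × {62}, {x53} × {63}, {x54} × {62}, {x54} × {63}, {x53} × {62, 63}, {x53, x54} × {62}, {x53} × {63, 64}, {x53, x54} × {63}, {x54} × {62, 63}, {x54} × {63, 64}, {x53} × {62, 63, 64}, {x54} × {62, 63, 64}, {x53, x54} × {62, 63}, {x53, x54} × {63, 64}, {x53, x54} × {62, 63, 64}}; |τ_{X×Y}| = 36.

Enumerate products U × V with U ∈ τ_X, V ∈ τ_Y (deduplicated):
  ∅ × ∅ = {} (∅)
  {x53} × {62} = {(x53,62)}
  {x53} × {63} = {(x53,63)}
  {x54} × {62} = {(x54,62)}
  {x54} × {63} = {(x54,63)}
  {x53} × {62, 63} = {(x53,62), (x53,63)}
  {x53, x54} × {62} = {(x53,62), (x54,62)}
  {x53} × {63, 64} = {(x53,63), (x53,64)}
  {x53, x54} × {63} = {(x53,63), (x54,63)}
  {x54} × {62, 63} = {(x54,62), (x54,63)}
  {x54} × {63, 64} = {(x54,63), (x54,64)}
  {x53} × {62, 63, 64} = {(x53,62), (x53,63), (x53,64)}
  {x54} × {62, 63, 64} = {(x54,62), (x54,63), (x54,64)}
  {x53, x54} × {62, 63} = {(x53,62), (x53,63), (x54,62), (x54,63)}
  {x53, x54} × {63, 64} = {(x53,63), (x53,64), (x54,63), (x54,64)}
  {x53, x54} × {62, 63, 64} = {(x53,62), (x53,63), (x53,64), (x54,62), (x54,63), (x54,64)}
These 16 distinct sets form the basis B.
Close under arbitrary unions to get τ_{X×Y}; counting gives |τ_{X×Y}| = 36.


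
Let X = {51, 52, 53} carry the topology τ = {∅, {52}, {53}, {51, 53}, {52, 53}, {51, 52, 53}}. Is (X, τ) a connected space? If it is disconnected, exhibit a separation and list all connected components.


(X, τ) is disconnected; components = [{52}, {51, 53}].

Find clopen sets (U ∈ τ with X ∖ U ∈ τ):
  U = ∅, X ∖ U = {51, 52, 53} — both open, so U is clopen.
  U = {52}, X ∖ U = {51, 53} — both open, so U is clopen.
  U = {51, 53}, X ∖ U = {52} — both open, so U is clopen.
  U = {51, 52, 53}, X ∖ U = ∅ — both open, so U is clopen.
Nontrivial clopen(s) exist: e.g. {52}. So (X, τ) is disconnected.
Compute connected components by grouping points that agree on all clopens:
  component: {52}
  component: {51, 53}


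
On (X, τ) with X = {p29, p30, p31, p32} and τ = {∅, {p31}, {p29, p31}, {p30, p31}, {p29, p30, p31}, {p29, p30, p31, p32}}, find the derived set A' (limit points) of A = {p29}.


A' = {p32}

For each x ∈ X, list the open sets U ∈ τ with x ∈ U, then check whether U ∩ (A ∖ {x}) ≠ ∅ for every such U.
  x = p29: open {p29, p31} ∋ x has {p29, p31} ∩ (A ∖ {p29}) = ∅, so x is NOT a limit point.
  x = p30: open {p30, p31} ∋ x has {p30, p31} ∩ (A ∖ {p30}) = ∅, so x is NOT a limit point.
  x = p31: open {p31} ∋ x has {p31} ∩ (A ∖ {p31}) = ∅, so x is NOT a limit point.
  x = p32: opens ∋ x are {p29, p30, p31, p32}; each meets A ∖ {p32}, so x IS a limit point.
Collecting: A' = {p32}.


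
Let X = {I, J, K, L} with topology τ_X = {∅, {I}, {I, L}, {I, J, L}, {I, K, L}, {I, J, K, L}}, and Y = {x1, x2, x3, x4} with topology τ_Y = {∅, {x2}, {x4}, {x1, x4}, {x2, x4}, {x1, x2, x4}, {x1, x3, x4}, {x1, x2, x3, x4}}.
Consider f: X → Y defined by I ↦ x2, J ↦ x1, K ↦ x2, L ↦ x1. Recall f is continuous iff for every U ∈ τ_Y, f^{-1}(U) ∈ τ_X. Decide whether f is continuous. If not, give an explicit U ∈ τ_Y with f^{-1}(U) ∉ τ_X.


f is NOT continuous.

Compute f^{-1}(U) for each U ∈ τ_Y:
  U = ∅: f^{-1}(U) = ∅ ∈ τ_X ✓.
  U = {x2}: f^{-1}(U) = {I, K} ∉ τ_X ✗.
  U = {x4}: f^{-1}(U) = ∅ ∈ τ_X ✓.
  U = {x1, x4}: f^{-1}(U) = {J, L} ∉ τ_X ✗.
  U = {x2, x4}: f^{-1}(U) = {I, K} ∉ τ_X ✗.
  U = {x1, x2, x4}: f^{-1}(U) = {I, J, K, L} ∈ τ_X ✓.
  U = {x1, x3, x4}: f^{-1}(U) = {J, L} ∉ τ_X ✗.
  U = {x1, x2, x3, x4}: f^{-1}(U) = {I, J, K, L} ∈ τ_X ✓.
Found U = {x2} with f^{-1}(U) = {I, K} not in τ_X. Therefore f is NOT continuous.


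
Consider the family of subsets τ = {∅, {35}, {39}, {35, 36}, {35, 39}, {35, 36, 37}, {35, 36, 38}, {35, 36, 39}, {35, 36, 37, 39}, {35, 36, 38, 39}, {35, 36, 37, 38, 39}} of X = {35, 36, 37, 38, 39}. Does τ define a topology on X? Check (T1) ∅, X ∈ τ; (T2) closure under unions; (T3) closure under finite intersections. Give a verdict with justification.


τ is NOT a topology on X.

Axiom (T1): ∅ ∈ τ? Yes; X ∈ τ? Yes.
Axiom (T2/T3): check pairwise unions and intersections of members of τ.
Counterexample for (T2): {35, 36, 37} ∪ {35, 36, 38} = {35, 36, 37, 38} ∉ τ. Therefore τ is NOT a topology.


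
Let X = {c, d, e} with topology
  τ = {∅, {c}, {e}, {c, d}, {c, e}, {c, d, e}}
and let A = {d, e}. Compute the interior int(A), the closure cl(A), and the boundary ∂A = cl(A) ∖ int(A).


int(A) = {e}, cl(A) = {d, e}, ∂A = {d}.

Closed sets in (X, τ) are complements of opens:
  closed(X, τ) = {∅, {d}, {e}, {c, d}, {d, e}, {c, d, e}}.
int(A) = ⋃ {U ∈ τ : U ⊆ A}. Opens contained in A: ∅, {e}.
Taking the union of these: int(A) = {e}.
cl(A) = ⋂ {C closed : A ⊆ C}. Closed sets containing A: {d, e}, {c, d, e}.
Intersecting these: cl(A) = {d, e}.
∂A = cl(A) ∖ int(A) = {d, e} ∖ {e} = {d}.


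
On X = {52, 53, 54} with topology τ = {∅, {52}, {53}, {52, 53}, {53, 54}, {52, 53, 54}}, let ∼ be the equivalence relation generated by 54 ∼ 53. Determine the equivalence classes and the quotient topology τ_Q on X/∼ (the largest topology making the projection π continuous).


X/∼ = {[52], [53=54]}; |τ_Q| = 4.

Equivalence classes: [52], [53=54].
Quotient map π: X → X/∼ sends 52 ↦ [52], 53 ↦ [53=54], 54 ↦ [53=54].
For each subset V ⊆ X/∼, compute π^{-1}(V) ⊆ X and check whether π^{-1}(V) ∈ τ. V is open in τ_Q iff π^{-1}(V) ∈ τ.
  V = {}: π^{-1}(V) = ∅ ∈ τ ✓.
  V = {[52]}: π^{-1}(V) = {52} ∈ τ ✓.
  V = {[53=54]}: π^{-1}(V) = {53, 54} ∈ τ ✓.
  V = {[52], [53=54]}: π^{-1}(V) = {52, 53, 54} ∈ τ ✓.
Open sets in the quotient: τ_Q = {{}, {[52]}, {[53=54]}, {[52], [53=54]}} (4 elements).


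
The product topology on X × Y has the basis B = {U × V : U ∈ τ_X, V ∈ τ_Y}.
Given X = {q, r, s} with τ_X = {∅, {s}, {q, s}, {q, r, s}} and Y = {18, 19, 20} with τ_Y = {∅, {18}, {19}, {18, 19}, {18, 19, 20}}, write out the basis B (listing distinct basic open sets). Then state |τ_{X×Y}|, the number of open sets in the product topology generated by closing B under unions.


Basis B = {∅ × ∅, {s} × {18}, {s} × {19}, {q, s} × {18}, {q, s} × {19}, {s} × {18, 19}, {q, r, s} × {18}, {q, r, s} × {19}, {s} × {18, 19, 20}, {q, s} × {18, 19}, {q, s} × {18, 19, 20}, {q, r, s} × {18, 19}, {q, r, s} × {18, 19, 20}}; |τ_{X×Y}| = 30.

Enumerate products U × V with U ∈ τ_X, V ∈ τ_Y (deduplicated):
  ∅ × ∅ = {} (∅)
  {s} × {18} = {(s,18)}
  {s} × {19} = {(s,19)}
  {q, s} × {18} = {(q,18), (s,18)}
  {q, s} × {19} = {(q,19), (s,19)}
  {s} × {18, 19} = {(s,18), (s,19)}
  {q, r, s} × {18} = {(q,18), (r,18), (s,18)}
  {q, r, s} × {19} = {(q,19), (r,19), (s,19)}
  {s} × {18, 19, 20} = {(s,18), (s,19), (s,20)}
  {q, s} × {18, 19} = {(q,18), (q,19), (s,18), (s,19)}
  {q, s} × {18, 19, 20} = {(q,18), (q,19), (q,20), (s,18), (s,19), (s,20)}
  {q, r, s} × {18, 19} = {(q,18), (q,19), (r,18), (r,19), (s,18), (s,19)}
  {q, r, s} × {18, 19, 20} = {(q,18), (q,19), (q,20), (r,18), (r,19), (r,20), (s,18), (s,19), (s,20)}
These 13 distinct sets form the basis B.
Close under arbitrary unions to get τ_{X×Y}; counting gives |τ_{X×Y}| = 30.
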